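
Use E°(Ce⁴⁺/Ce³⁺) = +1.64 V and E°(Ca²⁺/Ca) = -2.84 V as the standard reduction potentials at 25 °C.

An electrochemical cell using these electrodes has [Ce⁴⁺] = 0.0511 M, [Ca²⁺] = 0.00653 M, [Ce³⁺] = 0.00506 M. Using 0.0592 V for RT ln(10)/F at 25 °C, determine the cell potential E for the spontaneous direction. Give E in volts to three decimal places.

+4.604 V

Ce⁴⁺/Ce³⁺ is the cathode (higher E°), Ca²⁺/Ca the anode: E°cell = +1.64 − (-2.84) = +4.48 V, n = 2.
Overall: 2 Ce⁴⁺(aq) + Ca(s) → 2 Ce³⁺(aq) + Ca²⁺(aq)
Q = [Ce³⁺]^2·[Ca²⁺] / ([Ce⁴⁺]^2); log Q = -4.194.
E = E° − (0.0592/n) log Q = +4.48 − (0.0592/2)(-4.194) = +4.604 V.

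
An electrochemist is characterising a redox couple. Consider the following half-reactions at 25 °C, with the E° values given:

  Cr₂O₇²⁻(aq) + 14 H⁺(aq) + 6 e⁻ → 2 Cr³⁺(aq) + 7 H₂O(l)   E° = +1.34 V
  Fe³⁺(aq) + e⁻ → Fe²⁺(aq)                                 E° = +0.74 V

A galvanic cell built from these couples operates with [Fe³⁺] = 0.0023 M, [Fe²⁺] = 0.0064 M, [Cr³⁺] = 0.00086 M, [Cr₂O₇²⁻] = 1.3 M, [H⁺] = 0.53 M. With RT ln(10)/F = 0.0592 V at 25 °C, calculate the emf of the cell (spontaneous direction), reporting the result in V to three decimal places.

Cr₂O₇²⁻/Cr³⁺ is the cathode (higher E°), Fe³⁺/Fe²⁺ the anode: E°cell = +1.34 − (+0.74) = +0.60 V, n = 6.
Overall: Cr₂O₇²⁻(aq) + 14 H⁺(aq) + 6 Fe²⁺(aq) → 2 Cr³⁺(aq) + 7 H₂O(l) + 6 Fe³⁺(aq)
Q = [Cr³⁺]^2·[Fe³⁺]^6 / ([Cr₂O₇²⁻]·[H⁺]^14·[Fe²⁺]^6); log Q = -5.052.
E = E° − (0.0592/n) log Q = +0.60 − (0.0592/6)(-5.052) = +0.650 V.

+0.650 V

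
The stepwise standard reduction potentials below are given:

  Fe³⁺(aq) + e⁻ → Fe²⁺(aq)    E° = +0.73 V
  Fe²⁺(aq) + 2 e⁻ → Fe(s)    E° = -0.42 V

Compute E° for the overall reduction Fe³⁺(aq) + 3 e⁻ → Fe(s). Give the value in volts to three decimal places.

-0.037 V

Standard free energies of sequential steps add: ΔG°₃ = ΔG°₁ + ΔG°₂, so n₃E°₃ = n₁E°₁ + n₂E°₂.
E°₃ = (1×+0.73 + 2×-0.42) / 3 = (-0.110) / 3 = -0.037 V.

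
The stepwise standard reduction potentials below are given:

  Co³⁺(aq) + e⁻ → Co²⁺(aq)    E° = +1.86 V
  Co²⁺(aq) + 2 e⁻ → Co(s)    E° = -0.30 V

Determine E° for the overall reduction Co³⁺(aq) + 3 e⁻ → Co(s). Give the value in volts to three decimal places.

+0.420 V

Adding the free-energy changes (−nFE°) of the two steps gives −n₃FE°₃ = −n₁FE°₁ − n₂FE°₂.
E°₃ = (1×+1.86 + 2×-0.30) / 3 = (+1.260) / 3 = +0.420 V.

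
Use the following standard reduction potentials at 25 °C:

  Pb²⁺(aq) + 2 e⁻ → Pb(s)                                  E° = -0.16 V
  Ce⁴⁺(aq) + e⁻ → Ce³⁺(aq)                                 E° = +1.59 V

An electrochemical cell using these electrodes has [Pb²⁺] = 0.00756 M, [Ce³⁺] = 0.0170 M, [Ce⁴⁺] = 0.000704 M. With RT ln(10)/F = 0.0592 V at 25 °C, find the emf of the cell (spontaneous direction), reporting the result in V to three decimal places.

+1.731 V

Ce⁴⁺/Ce³⁺ is the cathode (higher E°), Pb²⁺/Pb the anode: E°cell = +1.59 − (-0.16) = +1.75 V, n = 2.
Overall: 2 Ce⁴⁺(aq) + Pb(s) → 2 Ce³⁺(aq) + Pb²⁺(aq)
Q = [Ce³⁺]^2·[Pb²⁺] / ([Ce⁴⁺]^2); log Q = 0.644.
E = E° − (0.0592/n) log Q = +1.75 − (0.0592/2)(0.644) = +1.731 V.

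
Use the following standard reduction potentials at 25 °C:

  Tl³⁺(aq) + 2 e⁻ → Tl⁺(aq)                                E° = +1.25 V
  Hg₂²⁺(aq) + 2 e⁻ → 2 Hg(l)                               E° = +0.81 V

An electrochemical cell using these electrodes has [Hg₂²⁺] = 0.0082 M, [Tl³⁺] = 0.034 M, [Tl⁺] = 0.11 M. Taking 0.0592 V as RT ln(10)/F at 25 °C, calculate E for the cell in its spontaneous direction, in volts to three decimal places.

Tl³⁺/Tl⁺ is the cathode (higher E°), Hg₂²⁺/Hg the anode: E°cell = +1.25 − (+0.81) = +0.44 V, n = 2.
Overall: Tl³⁺(aq) + 2 Hg(l) → Tl⁺(aq) + Hg₂²⁺(aq)
Q = [Tl⁺]·[Hg₂²⁺] / ([Tl³⁺]); log Q = -1.576.
E = E° − (0.0592/n) log Q = +0.44 − (0.0592/2)(-1.576) = +0.487 V.

+0.487 V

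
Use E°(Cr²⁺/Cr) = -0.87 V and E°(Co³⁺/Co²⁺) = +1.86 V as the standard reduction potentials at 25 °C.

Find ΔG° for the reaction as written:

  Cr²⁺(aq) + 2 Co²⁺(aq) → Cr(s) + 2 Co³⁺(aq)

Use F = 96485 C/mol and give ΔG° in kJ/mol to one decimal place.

+526.8 kJ/mol

As written, Cr²⁺/Cr is reduced (cathode) and Co³⁺/Co²⁺ is oxidised (anode), so E°cell = (-0.87) − (+1.86) = -2.73 V.
Balancing electrons gives n = 2.
ΔG° = −nFE° = −(2)(96485)(-2.73) = 526,808 J = +526.8 kJ/mol.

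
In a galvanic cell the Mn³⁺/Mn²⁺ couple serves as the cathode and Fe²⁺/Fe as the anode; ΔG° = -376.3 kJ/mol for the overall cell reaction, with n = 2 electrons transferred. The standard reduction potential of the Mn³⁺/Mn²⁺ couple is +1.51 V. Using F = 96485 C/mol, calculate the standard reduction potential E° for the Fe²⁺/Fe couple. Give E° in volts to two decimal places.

-0.44 V

E°cell = −ΔG°/(nF) = −(-376.3×10³)/((2)(96485)) = +1.950 V.
Since Mn³⁺/Mn²⁺ is the cathode and Fe²⁺/Fe the anode, E°cell = E°(Mn³⁺/Mn²⁺) − E°(Fe²⁺/Fe).
So E°(Fe²⁺/Fe) = E°(Mn³⁺/Mn²⁺) − E°cell = (+1.51) − (+1.950) = -0.44 V.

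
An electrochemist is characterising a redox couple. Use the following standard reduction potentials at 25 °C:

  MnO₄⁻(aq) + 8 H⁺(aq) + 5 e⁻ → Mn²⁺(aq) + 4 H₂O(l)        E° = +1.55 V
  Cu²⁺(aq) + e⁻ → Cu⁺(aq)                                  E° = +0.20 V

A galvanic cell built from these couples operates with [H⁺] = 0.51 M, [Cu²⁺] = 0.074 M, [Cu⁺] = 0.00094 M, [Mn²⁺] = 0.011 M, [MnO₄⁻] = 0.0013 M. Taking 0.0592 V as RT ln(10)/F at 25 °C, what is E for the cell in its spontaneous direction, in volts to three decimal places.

MnO₄⁻/Mn²⁺ is the cathode (higher E°), Cu²⁺/Cu⁺ the anode: E°cell = +1.55 − (+0.20) = +1.35 V, n = 5.
Overall: MnO₄⁻(aq) + 8 H⁺(aq) + 5 Cu⁺(aq) → Mn²⁺(aq) + 4 H₂O(l) + 5 Cu²⁺(aq)
Q = [Mn²⁺]·[Cu²⁺]^5 / ([MnO₄⁻]·[H⁺]^8·[Cu⁺]^5); log Q = 12.747.
E = E° − (0.0592/n) log Q = +1.35 − (0.0592/5)(12.747) = +1.199 V.

+1.199 V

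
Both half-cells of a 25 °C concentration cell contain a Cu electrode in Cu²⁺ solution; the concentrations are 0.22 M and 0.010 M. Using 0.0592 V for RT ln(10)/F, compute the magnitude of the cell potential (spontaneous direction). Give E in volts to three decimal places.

For a concentration cell E°cell = 0. The 0.22 M side is the cathode (reduction is favoured where [Cu²⁺] is higher).
With n = 2, E = −(0.0592/2) log([Cu²⁺]ₐₙ/[Cu²⁺]꜀ₐₜ) = −(0.0592/2) log(0.01/0.22) = −(0.0592/2)(-1.342) = +0.040 V.

+0.040 V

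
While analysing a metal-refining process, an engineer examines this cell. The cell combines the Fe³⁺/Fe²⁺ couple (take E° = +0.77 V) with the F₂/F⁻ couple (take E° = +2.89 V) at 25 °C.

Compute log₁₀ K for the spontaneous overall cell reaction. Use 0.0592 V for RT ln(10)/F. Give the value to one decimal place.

71.6

Cathode: F₂/F⁻; anode: Fe³⁺/Fe²⁺. E°cell = +2.12 V, n = 2.
log K = nE°cell / 0.0592 = (2)(+2.12) / 0.0592 = 71.6.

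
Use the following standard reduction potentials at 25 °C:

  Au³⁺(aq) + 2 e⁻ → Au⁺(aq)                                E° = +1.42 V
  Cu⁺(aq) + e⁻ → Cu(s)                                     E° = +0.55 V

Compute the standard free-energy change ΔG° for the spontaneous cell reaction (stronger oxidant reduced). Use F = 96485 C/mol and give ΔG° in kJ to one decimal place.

Au³⁺/Au⁺ (E° = +1.42 V) is the cathode; Cu⁺/Cu (E° = +0.55 V) is the anode, so E°cell = +0.87 V.
Balancing electrons gives n = 2 (lcm of 2 and 1).
ΔG° = −nFE° = −(2)(96485)(+0.87) = -167,884 J = -167.9 kJ.

-167.9 kJ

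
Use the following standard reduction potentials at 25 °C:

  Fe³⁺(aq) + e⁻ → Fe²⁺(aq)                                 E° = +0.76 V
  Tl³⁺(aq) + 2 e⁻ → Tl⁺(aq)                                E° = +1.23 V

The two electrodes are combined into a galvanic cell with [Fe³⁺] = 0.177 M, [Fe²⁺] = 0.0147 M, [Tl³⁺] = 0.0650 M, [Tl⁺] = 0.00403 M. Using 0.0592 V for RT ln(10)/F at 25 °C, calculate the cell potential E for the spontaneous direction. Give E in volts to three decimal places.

+0.442 V

Tl³⁺/Tl⁺ is the cathode (higher E°), Fe³⁺/Fe²⁺ the anode: E°cell = +1.23 − (+0.76) = +0.47 V, n = 2.
Overall: Tl³⁺(aq) + 2 Fe²⁺(aq) → Tl⁺(aq) + 2 Fe³⁺(aq)
Q = [Tl⁺]·[Fe³⁺]^2 / ([Tl³⁺]·[Fe²⁺]^2); log Q = 0.954.
E = E° − (0.0592/n) log Q = +0.47 − (0.0592/2)(0.954) = +0.442 V.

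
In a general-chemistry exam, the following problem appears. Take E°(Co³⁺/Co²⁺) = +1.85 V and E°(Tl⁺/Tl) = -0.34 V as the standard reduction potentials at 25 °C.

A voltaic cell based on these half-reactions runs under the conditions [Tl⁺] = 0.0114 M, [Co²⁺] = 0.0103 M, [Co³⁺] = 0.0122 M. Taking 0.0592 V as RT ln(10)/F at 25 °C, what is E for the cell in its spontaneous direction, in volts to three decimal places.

Co³⁺/Co²⁺ is the cathode (higher E°), Tl⁺/Tl the anode: E°cell = +1.85 − (-0.34) = +2.19 V, n = 1.
Overall: Co³⁺(aq) + Tl(s) → Co²⁺(aq) + Tl⁺(aq)
Q = [Co²⁺]·[Tl⁺] / ([Co³⁺]); log Q = -2.017.
E = E° − (0.0592/n) log Q = +2.19 − (0.0592/1)(-2.017) = +2.309 V.

+2.309 V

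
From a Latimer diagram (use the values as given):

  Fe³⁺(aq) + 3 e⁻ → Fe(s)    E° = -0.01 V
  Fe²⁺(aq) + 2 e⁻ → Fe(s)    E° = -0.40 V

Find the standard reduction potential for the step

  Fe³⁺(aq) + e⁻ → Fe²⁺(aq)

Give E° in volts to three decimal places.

Sequential free energies add, so n₃E°₃ = n₁E°₁ + n₂E°₂.
With n₃ = 3, and the known step contributing 2×(-0.40) V, the unknown satisfies 1·E° = 3×(-0.01) − 2×(-0.40) = +0.770.
E° = +0.770 / 1 = +0.770 V.

+0.770 V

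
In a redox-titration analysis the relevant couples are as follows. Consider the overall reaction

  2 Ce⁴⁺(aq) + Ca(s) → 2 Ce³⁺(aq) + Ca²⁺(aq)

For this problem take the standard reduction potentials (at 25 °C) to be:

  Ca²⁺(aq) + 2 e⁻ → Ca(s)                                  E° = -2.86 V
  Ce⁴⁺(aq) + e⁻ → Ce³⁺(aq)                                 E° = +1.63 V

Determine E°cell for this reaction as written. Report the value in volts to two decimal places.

The Ce⁴⁺/Ce³⁺ couple has the higher reduction potential, so it is the cathode; Ca²⁺/Ca is oxidised at the anode.
E°cell = E°(cathode) − E°(anode) = (+1.63) − (-2.86) = +4.49 V.

+4.49 V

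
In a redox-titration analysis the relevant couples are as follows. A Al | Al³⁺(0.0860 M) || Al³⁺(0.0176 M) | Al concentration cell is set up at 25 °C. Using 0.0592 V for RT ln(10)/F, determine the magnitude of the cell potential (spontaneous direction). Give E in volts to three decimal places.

For a concentration cell E°cell = 0. The 0.0860 M side is the cathode (reduction is favoured where [Al³⁺] is higher).
With n = 3, E = −(0.0592/3) log([Al³⁺]ₐₙ/[Al³⁺]꜀ₐₜ) = −(0.0592/3) log(0.0176/0.086) = −(0.0592/3)(-0.689) = +0.014 V.

+0.014 V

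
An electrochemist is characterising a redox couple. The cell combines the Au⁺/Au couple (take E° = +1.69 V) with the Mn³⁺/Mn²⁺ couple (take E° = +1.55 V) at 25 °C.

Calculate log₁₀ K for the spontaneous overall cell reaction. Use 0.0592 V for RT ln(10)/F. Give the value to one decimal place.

Cathode: Au⁺/Au; anode: Mn³⁺/Mn²⁺. E°cell = +0.14 V, n = 1.
log K = nE°cell / 0.0592 = (1)(+0.14) / 0.0592 = 2.4.

2.4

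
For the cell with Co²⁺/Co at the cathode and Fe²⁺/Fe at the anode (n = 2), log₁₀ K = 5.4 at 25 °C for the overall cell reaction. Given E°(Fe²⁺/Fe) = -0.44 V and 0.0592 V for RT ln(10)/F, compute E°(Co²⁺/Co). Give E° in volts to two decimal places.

-0.28 V

E°cell = (0.0592/n)·log K = (0.0592/2)(5.4) = +0.160 V.
Since Co²⁺/Co is the cathode and Fe²⁺/Fe the anode, E°cell = E°(Co²⁺/Co) − E°(Fe²⁺/Fe).
So E°(Co²⁺/Co) = E°cell + E°(Fe²⁺/Fe) = +0.160 + (-0.44) = -0.28 V.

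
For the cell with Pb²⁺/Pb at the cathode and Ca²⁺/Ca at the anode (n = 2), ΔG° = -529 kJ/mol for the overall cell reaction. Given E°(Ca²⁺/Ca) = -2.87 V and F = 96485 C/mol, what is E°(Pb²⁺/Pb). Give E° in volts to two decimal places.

E°cell = −ΔG°/(nF) = −(-529×10³)/((2)(96485)) = +2.741 V.
Since Pb²⁺/Pb is the cathode and Ca²⁺/Ca the anode, E°cell = E°(Pb²⁺/Pb) − E°(Ca²⁺/Ca).
So E°(Pb²⁺/Pb) = E°cell + E°(Ca²⁺/Ca) = +2.741 + (-2.87) = -0.13 V.

-0.13 V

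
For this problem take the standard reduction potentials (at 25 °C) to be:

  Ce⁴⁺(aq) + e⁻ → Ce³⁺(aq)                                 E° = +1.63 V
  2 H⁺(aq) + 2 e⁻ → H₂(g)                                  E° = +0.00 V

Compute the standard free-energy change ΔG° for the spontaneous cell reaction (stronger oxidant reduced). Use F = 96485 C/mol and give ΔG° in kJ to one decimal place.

Ce⁴⁺/Ce³⁺ (E° = +1.63 V) is the cathode; H⁺/H₂ (E° = +0.00 V) is the anode, so E°cell = +1.63 V.
Balancing electrons gives n = 2 (lcm of 1 and 2).
ΔG° = −nFE° = −(2)(96485)(+1.63) = -314,541 J = -314.5 kJ.

-314.5 kJ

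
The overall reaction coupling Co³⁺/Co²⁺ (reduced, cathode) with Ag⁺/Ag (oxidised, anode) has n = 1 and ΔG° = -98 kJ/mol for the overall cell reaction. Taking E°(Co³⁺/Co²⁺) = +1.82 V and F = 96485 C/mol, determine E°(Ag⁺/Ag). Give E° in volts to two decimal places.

E°cell = −ΔG°/(nF) = −(-98×10³)/((1)(96485)) = +1.016 V.
Since Co³⁺/Co²⁺ is the cathode and Ag⁺/Ag the anode, E°cell = E°(Co³⁺/Co²⁺) − E°(Ag⁺/Ag).
So E°(Ag⁺/Ag) = E°(Co³⁺/Co²⁺) − E°cell = (+1.82) − (+1.016) = +0.80 V.

+0.80 V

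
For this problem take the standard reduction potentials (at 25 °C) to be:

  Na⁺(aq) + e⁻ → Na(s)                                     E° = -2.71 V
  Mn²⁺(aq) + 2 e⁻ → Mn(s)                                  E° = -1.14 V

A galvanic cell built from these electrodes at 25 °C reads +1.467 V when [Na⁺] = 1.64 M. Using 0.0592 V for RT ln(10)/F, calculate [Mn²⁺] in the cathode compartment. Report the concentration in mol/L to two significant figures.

0.00089 M

Mn²⁺/Mn is the cathode, Na⁺/Na the anode: E°cell = +1.57 V, n = 2.
Overall reaction: Mn²⁺(aq) + 2 Na(s) → Mn(s) + 2 Na⁺(aq); Q = [Na⁺]^2/[Mn²⁺]^1.
From E = E° − (0.0592/n) log Q: log Q = (E° − E)·n/0.0592 = (+1.57 − (+1.467))·2/0.0592 = 3.4797.
So 1·log[Mn²⁺] = 2·log(1.64) − log Q = 0.4297 − (3.4797) = -3.0500; [Mn²⁺] = 10^(-3.0500) ≈ 0.00089 M.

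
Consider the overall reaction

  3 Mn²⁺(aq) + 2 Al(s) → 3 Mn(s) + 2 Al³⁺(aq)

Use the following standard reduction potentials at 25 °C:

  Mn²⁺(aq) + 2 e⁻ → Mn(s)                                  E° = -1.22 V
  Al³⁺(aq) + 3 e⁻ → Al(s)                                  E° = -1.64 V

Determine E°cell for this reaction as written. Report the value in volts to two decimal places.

+0.42 V

The Mn²⁺/Mn couple has the higher reduction potential, so it is the cathode; Al³⁺/Al is oxidised at the anode.
E°cell = E°(cathode) − E°(anode) = (-1.22) − (-1.64) = +0.42 V.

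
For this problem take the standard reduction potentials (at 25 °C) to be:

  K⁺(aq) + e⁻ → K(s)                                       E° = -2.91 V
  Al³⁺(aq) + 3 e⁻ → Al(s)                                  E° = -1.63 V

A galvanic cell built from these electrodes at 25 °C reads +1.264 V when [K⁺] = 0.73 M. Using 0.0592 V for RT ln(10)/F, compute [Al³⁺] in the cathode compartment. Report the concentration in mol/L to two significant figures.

0.060 M

Al³⁺/Al is the cathode, K⁺/K the anode: E°cell = +1.28 V, n = 3.
Overall reaction: Al³⁺(aq) + 3 K(s) → Al(s) + 3 K⁺(aq); Q = [K⁺]^3/[Al³⁺]^1.
From E = E° − (0.0592/n) log Q: log Q = (E° − E)·n/0.0592 = (+1.28 − (+1.264))·3/0.0592 = 0.8108.
So 1·log[Al³⁺] = 3·log(0.73) − log Q = -0.4100 − (0.8108) = -1.2208; [Al³⁺] = 10^(-1.2208) ≈ 0.060 M.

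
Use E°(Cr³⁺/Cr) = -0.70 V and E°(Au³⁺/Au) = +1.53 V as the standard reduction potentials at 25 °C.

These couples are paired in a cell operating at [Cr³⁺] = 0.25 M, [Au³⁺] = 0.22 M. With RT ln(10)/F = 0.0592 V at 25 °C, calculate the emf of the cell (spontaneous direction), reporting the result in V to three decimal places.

Au³⁺/Au is the cathode (higher E°), Cr³⁺/Cr the anode: E°cell = +1.53 − (-0.70) = +2.23 V, n = 3.
Overall: Au³⁺(aq) + Cr(s) → Au(s) + Cr³⁺(aq)
Q = [Cr³⁺] / ([Au³⁺]); log Q = 0.056.
E = E° − (0.0592/n) log Q = +2.23 − (0.0592/3)(0.056) = +2.229 V.

+2.229 V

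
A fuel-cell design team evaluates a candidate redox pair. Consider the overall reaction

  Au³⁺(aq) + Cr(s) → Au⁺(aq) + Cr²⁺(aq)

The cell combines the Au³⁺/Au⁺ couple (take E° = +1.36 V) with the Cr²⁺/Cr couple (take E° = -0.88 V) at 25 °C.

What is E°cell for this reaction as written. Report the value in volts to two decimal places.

+2.24 V

The Au³⁺/Au⁺ couple has the higher reduction potential, so it is the cathode; Cr²⁺/Cr is oxidised at the anode.
E°cell = E°(cathode) − E°(anode) = (+1.36) − (-0.88) = +2.24 V.
Since E°cell > 0, the reaction is spontaneous under standard conditions.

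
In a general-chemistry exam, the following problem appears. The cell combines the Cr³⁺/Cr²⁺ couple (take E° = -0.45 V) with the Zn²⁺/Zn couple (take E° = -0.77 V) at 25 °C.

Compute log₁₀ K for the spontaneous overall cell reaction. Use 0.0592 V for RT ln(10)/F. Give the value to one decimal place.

10.8

Cathode: Cr³⁺/Cr²⁺; anode: Zn²⁺/Zn. E°cell = +0.32 V, n = 2.
log K = nE°cell / 0.0592 = (2)(+0.32) / 0.0592 = 10.8.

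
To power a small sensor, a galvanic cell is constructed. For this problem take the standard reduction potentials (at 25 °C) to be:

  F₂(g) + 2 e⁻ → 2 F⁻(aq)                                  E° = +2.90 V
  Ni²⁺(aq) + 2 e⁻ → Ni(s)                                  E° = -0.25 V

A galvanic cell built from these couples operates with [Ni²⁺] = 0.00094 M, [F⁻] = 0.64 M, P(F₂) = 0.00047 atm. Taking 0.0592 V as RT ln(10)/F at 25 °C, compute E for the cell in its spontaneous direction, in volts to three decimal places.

+3.153 V

F₂/F⁻ is the cathode (higher E°), Ni²⁺/Ni the anode: E°cell = +2.90 − (-0.25) = +3.15 V, n = 2.
Overall: F₂(g) + Ni(s) → 2 F⁻(aq) + Ni²⁺(aq)
Q = [F⁻]^2·[Ni²⁺] / (P(F₂)); log Q = -0.087.
E = E° − (0.0592/n) log Q = +3.15 − (0.0592/2)(-0.087) = +3.153 V.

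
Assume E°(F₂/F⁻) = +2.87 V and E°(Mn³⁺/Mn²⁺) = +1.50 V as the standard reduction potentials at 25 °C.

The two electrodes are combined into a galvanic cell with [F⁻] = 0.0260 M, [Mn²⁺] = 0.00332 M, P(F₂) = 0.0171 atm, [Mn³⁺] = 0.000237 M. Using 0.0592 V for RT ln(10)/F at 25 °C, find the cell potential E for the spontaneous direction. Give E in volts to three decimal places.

+1.479 V

F₂/F⁻ is the cathode (higher E°), Mn³⁺/Mn²⁺ the anode: E°cell = +2.87 − (+1.50) = +1.37 V, n = 2.
Overall: F₂(g) + 2 Mn²⁺(aq) → 2 F⁻(aq) + 2 Mn³⁺(aq)
Q = [F⁻]^2·[Mn³⁺]^2 / (P(F₂)·[Mn²⁺]^2); log Q = -3.696.
E = E° − (0.0592/n) log Q = +1.37 − (0.0592/2)(-3.696) = +1.479 V.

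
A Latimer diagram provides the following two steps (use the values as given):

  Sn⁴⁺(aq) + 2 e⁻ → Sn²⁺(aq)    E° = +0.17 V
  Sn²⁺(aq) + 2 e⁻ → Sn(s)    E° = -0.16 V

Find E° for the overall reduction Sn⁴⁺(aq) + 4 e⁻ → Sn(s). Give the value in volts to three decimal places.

Standard free energies of sequential steps add: ΔG°₃ = ΔG°₁ + ΔG°₂, so n₃E°₃ = n₁E°₁ + n₂E°₂.
E°₃ = (2×+0.17 + 2×-0.16) / 4 = (+0.020) / 4 = +0.005 V.

+0.005 V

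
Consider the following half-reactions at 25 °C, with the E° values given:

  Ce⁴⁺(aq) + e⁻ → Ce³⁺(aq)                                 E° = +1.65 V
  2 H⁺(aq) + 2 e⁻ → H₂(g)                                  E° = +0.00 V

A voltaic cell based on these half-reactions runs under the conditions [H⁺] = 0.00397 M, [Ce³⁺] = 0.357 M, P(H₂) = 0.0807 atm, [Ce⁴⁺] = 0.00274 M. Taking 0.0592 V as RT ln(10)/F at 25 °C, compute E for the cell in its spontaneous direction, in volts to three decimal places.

+1.635 V

Ce⁴⁺/Ce³⁺ is the cathode (higher E°), H⁺/H₂ the anode: E°cell = +1.65 − (+0.00) = +1.65 V, n = 2.
Overall: 2 Ce⁴⁺(aq) + H₂(g) → 2 Ce³⁺(aq) + 2 H⁺(aq)
Q = [Ce³⁺]^2·[H⁺]^2 / ([Ce⁴⁺]^2·P(H₂)); log Q = 0.521.
E = E° − (0.0592/n) log Q = +1.65 − (0.0592/2)(0.521) = +1.635 V.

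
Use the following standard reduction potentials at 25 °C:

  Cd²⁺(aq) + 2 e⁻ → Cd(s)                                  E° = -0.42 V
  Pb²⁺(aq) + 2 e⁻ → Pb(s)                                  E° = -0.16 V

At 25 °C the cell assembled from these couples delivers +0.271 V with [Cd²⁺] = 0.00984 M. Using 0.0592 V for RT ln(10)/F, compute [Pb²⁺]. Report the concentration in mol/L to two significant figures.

0.023 M

Pb²⁺/Pb is the cathode, Cd²⁺/Cd the anode: E°cell = +0.26 V, n = 2.
Overall reaction: Pb²⁺(aq) + Cd(s) → Pb(s) + Cd²⁺(aq); Q = [Cd²⁺]^1/[Pb²⁺]^1.
From E = E° − (0.0592/n) log Q: log Q = (E° − E)·n/0.0592 = (+0.26 − (+0.271))·2/0.0592 = -0.3716.
So 1·log[Pb²⁺] = 1·log(0.00984) − log Q = -2.0070 − (-0.3716) = -1.6354; [Pb²⁺] = 10^(-1.6354) ≈ 0.023 M.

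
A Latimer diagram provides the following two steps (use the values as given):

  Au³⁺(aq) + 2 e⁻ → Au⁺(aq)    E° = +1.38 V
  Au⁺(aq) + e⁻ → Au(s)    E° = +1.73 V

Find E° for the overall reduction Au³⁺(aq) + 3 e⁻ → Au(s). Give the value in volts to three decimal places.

Standard free energies of sequential steps add: ΔG°₃ = ΔG°₁ + ΔG°₂, so n₃E°₃ = n₁E°₁ + n₂E°₂.
E°₃ = (2×+1.38 + 1×+1.73) / 3 = (+4.490) / 3 = +1.497 V.
E° values themselves are not directly additive — weighting by electron count is essential.

+1.497 V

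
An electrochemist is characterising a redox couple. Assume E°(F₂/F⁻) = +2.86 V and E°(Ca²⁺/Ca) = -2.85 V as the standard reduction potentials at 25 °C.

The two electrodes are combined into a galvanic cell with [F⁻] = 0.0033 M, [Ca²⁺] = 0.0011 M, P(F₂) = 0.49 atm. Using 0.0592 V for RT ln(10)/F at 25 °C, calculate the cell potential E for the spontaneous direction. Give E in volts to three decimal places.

F₂/F⁻ is the cathode (higher E°), Ca²⁺/Ca the anode: E°cell = +2.86 − (-2.85) = +5.71 V, n = 2.
Overall: F₂(g) + Ca(s) → 2 F⁻(aq) + Ca²⁺(aq)
Q = [F⁻]^2·[Ca²⁺] / (P(F₂)); log Q = -7.612.
E = E° − (0.0592/n) log Q = +5.71 − (0.0592/2)(-7.612) = +5.935 V.

+5.935 V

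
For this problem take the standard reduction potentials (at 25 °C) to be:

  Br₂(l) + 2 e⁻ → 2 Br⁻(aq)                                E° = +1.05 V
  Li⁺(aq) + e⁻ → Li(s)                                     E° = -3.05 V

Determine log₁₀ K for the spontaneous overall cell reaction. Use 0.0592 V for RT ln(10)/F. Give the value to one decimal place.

138.5

Cathode: Br₂/Br⁻; anode: Li⁺/Li. E°cell = +4.10 V, n = 2.
log K = nE°cell / 0.0592 = (2)(+4.10) / 0.0592 = 138.5.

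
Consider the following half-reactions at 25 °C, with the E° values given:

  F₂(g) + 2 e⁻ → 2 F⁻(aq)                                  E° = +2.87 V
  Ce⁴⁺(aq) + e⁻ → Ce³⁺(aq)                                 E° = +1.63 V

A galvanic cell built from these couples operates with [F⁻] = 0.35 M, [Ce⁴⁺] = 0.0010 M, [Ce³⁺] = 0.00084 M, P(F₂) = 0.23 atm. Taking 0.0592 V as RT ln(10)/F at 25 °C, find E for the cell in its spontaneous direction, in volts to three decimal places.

F₂/F⁻ is the cathode (higher E°), Ce⁴⁺/Ce³⁺ the anode: E°cell = +2.87 − (+1.63) = +1.24 V, n = 2.
Overall: F₂(g) + 2 Ce³⁺(aq) → 2 F⁻(aq) + 2 Ce⁴⁺(aq)
Q = [F⁻]^2·[Ce⁴⁺]^2 / (P(F₂)·[Ce³⁺]^2); log Q = -0.122.
E = E° − (0.0592/n) log Q = +1.24 − (0.0592/2)(-0.122) = +1.244 V.

+1.244 V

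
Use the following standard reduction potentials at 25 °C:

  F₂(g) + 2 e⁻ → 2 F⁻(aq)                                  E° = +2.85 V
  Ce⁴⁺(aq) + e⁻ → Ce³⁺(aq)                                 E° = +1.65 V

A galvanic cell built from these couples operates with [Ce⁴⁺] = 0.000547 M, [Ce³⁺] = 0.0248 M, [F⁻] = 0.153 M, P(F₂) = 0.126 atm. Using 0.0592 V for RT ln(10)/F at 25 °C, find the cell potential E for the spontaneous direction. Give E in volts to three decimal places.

F₂/F⁻ is the cathode (higher E°), Ce⁴⁺/Ce³⁺ the anode: E°cell = +2.85 − (+1.65) = +1.20 V, n = 2.
Overall: F₂(g) + 2 Ce³⁺(aq) → 2 F⁻(aq) + 2 Ce⁴⁺(aq)
Q = [F⁻]^2·[Ce⁴⁺]^2 / (P(F₂)·[Ce³⁺]^2); log Q = -4.044.
E = E° − (0.0592/n) log Q = +1.20 − (0.0592/2)(-4.044) = +1.320 V.

+1.320 V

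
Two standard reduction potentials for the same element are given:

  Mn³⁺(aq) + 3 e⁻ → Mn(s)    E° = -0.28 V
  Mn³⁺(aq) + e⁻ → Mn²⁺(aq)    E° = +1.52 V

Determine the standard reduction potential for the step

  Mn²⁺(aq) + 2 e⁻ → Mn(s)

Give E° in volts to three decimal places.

-1.180 V

Sequential free energies add, so n₃E°₃ = n₁E°₁ + n₂E°₂.
With n₃ = 3, and the known step contributing 1×(+1.52) V, the unknown satisfies 2·E° = 3×(-0.28) − 1×(+1.52) = -2.360.
E° = -2.360 / 2 = -1.180 V.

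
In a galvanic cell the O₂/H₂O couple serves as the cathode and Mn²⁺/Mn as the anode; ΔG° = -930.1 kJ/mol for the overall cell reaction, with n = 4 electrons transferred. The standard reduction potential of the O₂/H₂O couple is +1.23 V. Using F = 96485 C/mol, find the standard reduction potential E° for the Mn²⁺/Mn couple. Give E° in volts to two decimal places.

E°cell = −ΔG°/(nF) = −(-930.1×10³)/((4)(96485)) = +2.410 V.
Since O₂/H₂O is the cathode and Mn²⁺/Mn the anode, E°cell = E°(O₂/H₂O) − E°(Mn²⁺/Mn).
So E°(Mn²⁺/Mn) = E°(O₂/H₂O) − E°cell = (+1.23) − (+2.410) = -1.18 V.

-1.18 V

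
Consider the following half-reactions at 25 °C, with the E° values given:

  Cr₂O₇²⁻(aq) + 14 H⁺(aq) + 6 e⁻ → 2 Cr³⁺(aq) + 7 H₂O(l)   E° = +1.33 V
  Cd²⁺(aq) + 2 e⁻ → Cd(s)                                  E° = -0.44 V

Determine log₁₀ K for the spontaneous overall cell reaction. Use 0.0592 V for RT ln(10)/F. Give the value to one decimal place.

179.4

Cathode: Cr₂O₇²⁻/Cr³⁺; anode: Cd²⁺/Cd. E°cell = +1.77 V, n = 6.
log K = nE°cell / 0.0592 = (6)(+1.77) / 0.0592 = 179.4.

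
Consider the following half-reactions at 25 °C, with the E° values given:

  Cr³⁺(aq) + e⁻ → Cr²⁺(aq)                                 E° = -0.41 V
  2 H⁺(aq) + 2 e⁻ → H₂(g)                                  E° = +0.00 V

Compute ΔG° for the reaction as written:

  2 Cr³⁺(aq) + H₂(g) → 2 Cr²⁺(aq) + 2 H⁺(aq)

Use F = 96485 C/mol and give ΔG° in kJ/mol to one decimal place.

As written, Cr³⁺/Cr²⁺ is reduced (cathode) and H⁺/H₂ is oxidised (anode), so E°cell = (-0.41) − (+0.00) = -0.41 V.
Balancing electrons gives n = 2.
ΔG° = −nFE° = −(2)(96485)(-0.41) = 79,118 J = +79.1 kJ/mol.

+79.1 kJ/mol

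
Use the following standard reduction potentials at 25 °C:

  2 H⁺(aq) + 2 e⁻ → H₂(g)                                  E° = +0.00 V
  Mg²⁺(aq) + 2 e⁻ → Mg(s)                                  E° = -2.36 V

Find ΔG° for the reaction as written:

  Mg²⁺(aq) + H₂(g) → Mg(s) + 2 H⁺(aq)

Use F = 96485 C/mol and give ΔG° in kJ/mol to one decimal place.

+455.4 kJ/mol

As written, Mg²⁺/Mg is reduced (cathode) and H⁺/H₂ is oxidised (anode), so E°cell = (-2.36) − (+0.00) = -2.36 V.
Balancing electrons gives n = 2.
ΔG° = −nFE° = −(2)(96485)(-2.36) = 455,409 J = +455.4 kJ/mol.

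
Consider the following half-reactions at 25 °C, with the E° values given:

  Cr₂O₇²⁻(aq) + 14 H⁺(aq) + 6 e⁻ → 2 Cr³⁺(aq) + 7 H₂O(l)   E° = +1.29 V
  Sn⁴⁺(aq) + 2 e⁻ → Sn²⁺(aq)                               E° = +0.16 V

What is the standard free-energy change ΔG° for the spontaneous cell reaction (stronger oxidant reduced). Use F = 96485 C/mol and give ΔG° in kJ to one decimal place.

-654.2 kJ

Cr₂O₇²⁻/Cr³⁺ (E° = +1.29 V) is the cathode; Sn⁴⁺/Sn²⁺ (E° = +0.16 V) is the anode, so E°cell = +1.13 V.
Balancing electrons gives n = 6 (lcm of 6 and 2).
ΔG° = −nFE° = −(6)(96485)(+1.13) = -654,168 J = -654.2 kJ.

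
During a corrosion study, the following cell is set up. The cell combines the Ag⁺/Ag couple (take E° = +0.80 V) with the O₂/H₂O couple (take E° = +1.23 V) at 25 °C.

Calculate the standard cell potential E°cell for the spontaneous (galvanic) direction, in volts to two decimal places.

The O₂/H₂O couple has the higher reduction potential, so it is the cathode; Ag⁺/Ag is oxidised at the anode.
E°cell = E°(cathode) − E°(anode) = (+1.23) − (+0.80) = +0.43 V.

+0.43 V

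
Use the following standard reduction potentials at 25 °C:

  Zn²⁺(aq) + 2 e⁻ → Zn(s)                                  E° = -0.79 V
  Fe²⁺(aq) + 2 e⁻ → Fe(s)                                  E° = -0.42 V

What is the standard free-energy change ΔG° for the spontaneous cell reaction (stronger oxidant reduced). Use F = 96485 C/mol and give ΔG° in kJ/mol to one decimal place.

-71.4 kJ/mol

Fe²⁺/Fe (E° = -0.42 V) is the cathode; Zn²⁺/Zn (E° = -0.79 V) is the anode, so E°cell = +0.37 V.
Balancing electrons gives n = 2 (lcm of 2 and 2).
ΔG° = −nFE° = −(2)(96485)(+0.37) = -71,399 J = -71.4 kJ/mol.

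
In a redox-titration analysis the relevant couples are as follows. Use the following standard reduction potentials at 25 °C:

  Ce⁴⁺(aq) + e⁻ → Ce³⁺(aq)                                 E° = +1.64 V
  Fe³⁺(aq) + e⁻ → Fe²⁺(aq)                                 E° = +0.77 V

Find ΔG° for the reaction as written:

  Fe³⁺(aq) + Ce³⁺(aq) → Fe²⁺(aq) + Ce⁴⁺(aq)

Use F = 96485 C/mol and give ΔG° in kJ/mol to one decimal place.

As written, Fe³⁺/Fe²⁺ is reduced (cathode) and Ce⁴⁺/Ce³⁺ is oxidised (anode), so E°cell = (+0.77) − (+1.64) = -0.87 V.
Balancing electrons gives n = 1.
ΔG° = −nFE° = −(1)(96485)(-0.87) = 83,942 J = +83.9 kJ/mol.

+83.9 kJ/mol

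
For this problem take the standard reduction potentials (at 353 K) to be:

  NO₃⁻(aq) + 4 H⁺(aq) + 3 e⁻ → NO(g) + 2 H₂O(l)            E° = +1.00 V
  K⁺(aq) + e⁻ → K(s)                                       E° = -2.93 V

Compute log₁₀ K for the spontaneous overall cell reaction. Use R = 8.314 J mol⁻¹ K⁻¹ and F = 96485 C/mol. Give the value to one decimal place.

168.3

Cathode: NO₃⁻/NO; anode: K⁺/K. E°cell = (+1.00) − (-2.93) = +3.93 V, with n = 3.
ΔG° = −nFE° = −RT ln K, so ln K = nFE°/(RT) = (3)(96485)(+3.93) / ((8.314)(353)) = 387.605.
log₁₀ K = 387.605 / ln 10 = 168.3.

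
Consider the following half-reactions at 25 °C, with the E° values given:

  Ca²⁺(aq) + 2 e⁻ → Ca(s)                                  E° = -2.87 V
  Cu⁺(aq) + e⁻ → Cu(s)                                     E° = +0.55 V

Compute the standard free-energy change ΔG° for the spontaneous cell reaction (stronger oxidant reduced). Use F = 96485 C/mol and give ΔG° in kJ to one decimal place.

-660.0 kJ

Cu⁺/Cu (E° = +0.55 V) is the cathode; Ca²⁺/Ca (E° = -2.87 V) is the anode, so E°cell = +3.42 V.
Balancing electrons gives n = 2 (lcm of 1 and 2).
ΔG° = −nFE° = −(2)(96485)(+3.42) = -659,957 J = -660.0 kJ.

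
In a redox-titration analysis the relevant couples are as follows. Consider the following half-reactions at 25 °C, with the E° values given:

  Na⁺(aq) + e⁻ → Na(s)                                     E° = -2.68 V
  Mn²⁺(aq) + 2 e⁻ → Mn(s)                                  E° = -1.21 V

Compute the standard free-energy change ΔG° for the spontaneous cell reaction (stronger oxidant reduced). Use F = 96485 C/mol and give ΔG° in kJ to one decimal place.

Mn²⁺/Mn (E° = -1.21 V) is the cathode; Na⁺/Na (E° = -2.68 V) is the anode, so E°cell = +1.47 V.
Balancing electrons gives n = 2 (lcm of 2 and 1).
ΔG° = −nFE° = −(2)(96485)(+1.47) = -283,666 J = -283.7 kJ.

-283.7 kJ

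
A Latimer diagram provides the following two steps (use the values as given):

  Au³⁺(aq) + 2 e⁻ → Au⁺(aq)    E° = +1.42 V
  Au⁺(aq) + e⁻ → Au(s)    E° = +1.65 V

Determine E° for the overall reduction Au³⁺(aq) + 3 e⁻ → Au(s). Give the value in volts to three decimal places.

Standard free energies of sequential steps add: ΔG°₃ = ΔG°₁ + ΔG°₂, so n₃E°₃ = n₁E°₁ + n₂E°₂.
E°₃ = (2×+1.42 + 1×+1.65) / 3 = (+4.490) / 3 = +1.497 V.

+1.497 V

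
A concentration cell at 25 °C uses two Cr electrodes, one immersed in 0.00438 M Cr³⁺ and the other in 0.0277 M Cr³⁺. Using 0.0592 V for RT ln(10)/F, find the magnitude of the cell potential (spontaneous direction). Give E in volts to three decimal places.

For a concentration cell E°cell = 0. The 0.0277 M side is the cathode (reduction is favoured where [Cr³⁺] is higher).
With n = 3, E = −(0.0592/3) log([Cr³⁺]ₐₙ/[Cr³⁺]꜀ₐₜ) = −(0.0592/3) log(0.00438/0.0277) = −(0.0592/3)(-0.801) = +0.016 V.

+0.016 V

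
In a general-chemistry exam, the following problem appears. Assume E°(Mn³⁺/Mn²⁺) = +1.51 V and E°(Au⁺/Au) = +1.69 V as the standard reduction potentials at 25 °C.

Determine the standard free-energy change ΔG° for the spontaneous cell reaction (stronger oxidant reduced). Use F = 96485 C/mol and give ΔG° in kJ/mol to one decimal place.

Au⁺/Au (E° = +1.69 V) is the cathode; Mn³⁺/Mn²⁺ (E° = +1.51 V) is the anode, so E°cell = +0.18 V.
Balancing electrons gives n = 1 (lcm of 1 and 1).
ΔG° = −nFE° = −(1)(96485)(+0.18) = -17,367 J = -17.4 kJ/mol.

-17.4 kJ/mol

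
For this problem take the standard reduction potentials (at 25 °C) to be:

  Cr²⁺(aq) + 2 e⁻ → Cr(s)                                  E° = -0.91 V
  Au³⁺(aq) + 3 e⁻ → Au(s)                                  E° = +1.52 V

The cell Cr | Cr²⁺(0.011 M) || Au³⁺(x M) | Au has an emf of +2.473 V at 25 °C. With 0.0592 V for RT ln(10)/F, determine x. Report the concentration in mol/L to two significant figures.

0.17 M

Au³⁺/Au is the cathode, Cr²⁺/Cr the anode: E°cell = +2.43 V, n = 6.
Overall reaction: 2 Au³⁺(aq) + 3 Cr(s) → 2 Au(s) + 3 Cr²⁺(aq); Q = [Cr²⁺]^3/[Au³⁺]^2.
From E = E° − (0.0592/n) log Q: log Q = (E° − E)·n/0.0592 = (+2.43 − (+2.473))·6/0.0592 = -4.3581.
So 2·log[Au³⁺] = 3·log(0.011) − log Q = -5.8758 − (-4.3581) = -1.5177; log[Au³⁺] = -1.5177 / 2 = -0.7589; [Au³⁺] = 10^(-0.7589) ≈ 0.17 M.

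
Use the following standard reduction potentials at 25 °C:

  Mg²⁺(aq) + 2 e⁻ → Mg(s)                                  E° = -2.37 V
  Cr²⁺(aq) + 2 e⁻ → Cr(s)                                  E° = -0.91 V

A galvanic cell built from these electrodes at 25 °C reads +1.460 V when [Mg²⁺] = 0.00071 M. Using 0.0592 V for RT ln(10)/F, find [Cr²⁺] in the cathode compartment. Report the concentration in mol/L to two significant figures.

Cr²⁺/Cr is the cathode, Mg²⁺/Mg the anode: E°cell = +1.46 V, n = 2.
Overall reaction: Cr²⁺(aq) + Mg(s) → Cr(s) + Mg²⁺(aq); Q = [Mg²⁺]^1/[Cr²⁺]^1.
From E = E° − (0.0592/n) log Q: log Q = (E° − E)·n/0.0592 = (+1.46 − (+1.460))·2/0.0592 = 0.0000.
So 1·log[Cr²⁺] = 1·log(0.00071) − log Q = -3.1487 − (0.0000) = -3.1487; [Cr²⁺] = 10^(-3.1487) ≈ 0.00071 M.

0.00071 M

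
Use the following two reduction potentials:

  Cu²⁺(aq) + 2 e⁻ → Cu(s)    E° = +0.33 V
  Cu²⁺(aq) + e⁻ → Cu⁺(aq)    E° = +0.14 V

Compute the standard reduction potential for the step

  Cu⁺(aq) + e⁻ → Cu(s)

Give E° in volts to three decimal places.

+0.520 V

Sequential free energies add, so n₃E°₃ = n₁E°₁ + n₂E°₂.
With n₃ = 2, and the known step contributing 1×(+0.14) V, the unknown satisfies 1·E° = 2×(+0.33) − 1×(+0.14) = +0.520.
E° = +0.520 / 1 = +0.520 V.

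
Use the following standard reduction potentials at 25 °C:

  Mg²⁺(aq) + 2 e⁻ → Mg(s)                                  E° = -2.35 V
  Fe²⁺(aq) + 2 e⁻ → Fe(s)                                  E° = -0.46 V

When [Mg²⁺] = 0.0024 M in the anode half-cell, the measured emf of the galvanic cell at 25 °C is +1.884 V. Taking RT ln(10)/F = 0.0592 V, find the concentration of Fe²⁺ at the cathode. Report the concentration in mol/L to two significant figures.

Fe²⁺/Fe is the cathode, Mg²⁺/Mg the anode: E°cell = +1.89 V, n = 2.
Overall reaction: Fe²⁺(aq) + Mg(s) → Fe(s) + Mg²⁺(aq); Q = [Mg²⁺]^1/[Fe²⁺]^1.
From E = E° − (0.0592/n) log Q: log Q = (E° − E)·n/0.0592 = (+1.89 − (+1.884))·2/0.0592 = 0.2027.
So 1·log[Fe²⁺] = 1·log(0.0024) − log Q = -2.6198 − (0.2027) = -2.8225; [Fe²⁺] = 10^(-2.8225) ≈ 0.0015 M.

0.0015 M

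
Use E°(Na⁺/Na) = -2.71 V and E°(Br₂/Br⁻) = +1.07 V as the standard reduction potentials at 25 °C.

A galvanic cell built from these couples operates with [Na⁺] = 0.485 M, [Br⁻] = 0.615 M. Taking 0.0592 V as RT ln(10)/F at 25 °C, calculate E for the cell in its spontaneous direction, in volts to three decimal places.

Br₂/Br⁻ is the cathode (higher E°), Na⁺/Na the anode: E°cell = +1.07 − (-2.71) = +3.78 V, n = 2.
Overall: Br₂(l) + 2 Na(s) → 2 Br⁻(aq) + 2 Na⁺(aq)
Q = [Br⁻]^2·[Na⁺]^2; log Q = -1.051.
E = E° − (0.0592/n) log Q = +3.78 − (0.0592/2)(-1.051) = +3.811 V.

+3.811 V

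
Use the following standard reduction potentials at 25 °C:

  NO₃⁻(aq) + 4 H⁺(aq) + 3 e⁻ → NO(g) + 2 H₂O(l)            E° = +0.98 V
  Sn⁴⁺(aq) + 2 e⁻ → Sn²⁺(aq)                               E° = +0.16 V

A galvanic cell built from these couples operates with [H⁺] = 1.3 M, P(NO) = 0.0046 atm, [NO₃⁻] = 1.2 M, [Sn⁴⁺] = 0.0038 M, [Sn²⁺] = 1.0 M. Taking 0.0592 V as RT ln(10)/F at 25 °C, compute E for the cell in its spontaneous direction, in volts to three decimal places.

+0.948 V

NO₃⁻/NO is the cathode (higher E°), Sn⁴⁺/Sn²⁺ the anode: E°cell = +0.98 − (+0.16) = +0.82 V, n = 6.
Overall: 2 NO₃⁻(aq) + 8 H⁺(aq) + 3 Sn²⁺(aq) → 2 NO(g) + 4 H₂O(l) + 3 Sn⁴⁺(aq)
Q = P(NO)^2·[Sn⁴⁺]^3 / ([NO₃⁻]^2·[H⁺]^8·[Sn²⁺]^3); log Q = -13.005.
E = E° − (0.0592/n) log Q = +0.82 − (0.0592/6)(-13.005) = +0.948 V.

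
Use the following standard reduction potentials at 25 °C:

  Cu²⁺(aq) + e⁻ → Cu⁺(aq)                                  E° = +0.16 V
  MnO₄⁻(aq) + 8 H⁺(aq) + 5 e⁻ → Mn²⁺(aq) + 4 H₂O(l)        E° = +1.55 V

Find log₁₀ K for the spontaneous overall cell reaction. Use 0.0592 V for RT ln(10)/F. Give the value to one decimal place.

Cathode: MnO₄⁻/Mn²⁺; anode: Cu²⁺/Cu⁺. E°cell = +1.39 V, n = 5.
log K = nE°cell / 0.0592 = (5)(+1.39) / 0.0592 = 117.4.

117.4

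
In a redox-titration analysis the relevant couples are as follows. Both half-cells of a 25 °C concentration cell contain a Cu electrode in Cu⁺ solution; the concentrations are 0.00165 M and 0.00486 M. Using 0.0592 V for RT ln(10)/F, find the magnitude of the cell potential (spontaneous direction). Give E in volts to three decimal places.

For a concentration cell E°cell = 0. The 0.00486 M side is the cathode (reduction is favoured where [Cu⁺] is higher).
With n = 1, E = −(0.0592/1) log([Cu⁺]ₐₙ/[Cu⁺]꜀ₐₜ) = −(0.0592/1) log(0.00165/0.00486) = −(0.0592/1)(-0.469) = +0.028 V.

+0.028 V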